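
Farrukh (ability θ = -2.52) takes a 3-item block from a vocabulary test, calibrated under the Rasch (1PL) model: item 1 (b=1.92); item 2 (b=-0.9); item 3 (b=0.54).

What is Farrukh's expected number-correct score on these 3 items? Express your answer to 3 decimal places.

P(θ) = 1 / (1 + exp(−(θ − b)))
P_1 = 1/(1+e^{4.4400}) = 0.0117
P_2 = 1/(1+e^{1.6200}) = 0.1652
P_3 = 1/(1+e^{3.0600}) = 0.0448
E[score] = 0.0117 + 0.1652 + 0.0448 = 0.2217

0.222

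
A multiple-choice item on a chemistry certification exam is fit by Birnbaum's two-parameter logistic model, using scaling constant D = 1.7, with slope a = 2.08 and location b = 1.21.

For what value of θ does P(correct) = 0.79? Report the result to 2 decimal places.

1.58

P(θ) = 1 / (1 + exp(−D·a(θ − b)))
logit = ln(0.7900/0.2100) = 1.3249
θ = b + logit/(1.7·a) = 1.21 + 1.3249/3.5360 = 1.5847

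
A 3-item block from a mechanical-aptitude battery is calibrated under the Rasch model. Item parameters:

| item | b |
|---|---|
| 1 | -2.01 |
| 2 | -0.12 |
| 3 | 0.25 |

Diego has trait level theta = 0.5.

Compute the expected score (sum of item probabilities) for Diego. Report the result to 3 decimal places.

P(theta) = 1 / (1 + exp(−(theta − b)))
P_1 = 1/(1+e^{-2.5100}) = 0.9248
P_2 = 1/(1+e^{-0.6200}) = 0.6502
P_3 = 1/(1+e^{-0.2500}) = 0.5622
E[score] = 0.9248 + 0.6502 + 0.5622 = 2.1372

2.137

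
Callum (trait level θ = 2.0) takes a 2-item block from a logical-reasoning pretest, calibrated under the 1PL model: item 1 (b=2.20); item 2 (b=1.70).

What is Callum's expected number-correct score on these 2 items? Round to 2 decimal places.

P(θ) = 1 / (1 + exp(−(θ − b)))
P_1 = 1/(1+e^{0.2000}) = 0.4502
P_2 = 1/(1+e^{-0.3000}) = 0.5744
E[score] = 0.4502 + 0.5744 = 1.0246

1.02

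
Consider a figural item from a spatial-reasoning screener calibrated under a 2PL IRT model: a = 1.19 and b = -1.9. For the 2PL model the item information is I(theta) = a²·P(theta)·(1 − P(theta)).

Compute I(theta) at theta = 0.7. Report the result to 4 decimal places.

0.0587

P = 1/(1+e^{-3.0940}) = 0.9566
P(1−P) = 0.9566 × 0.0434 = 0.0415
I = a² × P(1−P) = 1.19² × 0.0415 = 0.05873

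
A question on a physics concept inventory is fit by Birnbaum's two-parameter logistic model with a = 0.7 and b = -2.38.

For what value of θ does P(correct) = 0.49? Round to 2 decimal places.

-2.44

P(θ) = 1 / (1 + exp(−a(θ − b)))
logit = ln(0.4900/0.5100) = -0.0400
θ = b + logit/(a) = -2.38 + (-0.0400)/0.7000 = -2.4372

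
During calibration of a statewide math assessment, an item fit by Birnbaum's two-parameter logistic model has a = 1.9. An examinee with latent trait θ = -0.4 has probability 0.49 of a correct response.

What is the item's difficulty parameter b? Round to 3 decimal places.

-0.379

P(θ) = 1 / (1 + exp(−a(θ − b)))
logit(0.49) = ln(0.49/0.51) = -0.0400
b = θ − logit/(a) = -0.4 − (-0.0400)/1.9000 = -0.3789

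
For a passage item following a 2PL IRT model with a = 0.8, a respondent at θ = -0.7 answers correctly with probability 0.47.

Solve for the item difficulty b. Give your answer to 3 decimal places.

P(θ) = 1 / (1 + exp(−a(θ − b)))
logit(0.47) = ln(0.47/0.53) = -0.1201
b = θ − logit/(a) = -0.7 − (-0.1201)/0.8000 = -0.5498

-0.550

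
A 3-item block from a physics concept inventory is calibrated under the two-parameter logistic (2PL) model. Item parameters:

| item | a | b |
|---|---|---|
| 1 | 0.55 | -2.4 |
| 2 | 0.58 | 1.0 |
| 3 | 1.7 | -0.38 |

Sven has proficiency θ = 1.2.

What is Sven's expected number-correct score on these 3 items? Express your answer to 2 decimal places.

2.34

P(θ) = 1 / (1 + exp(−a(θ − b)))
P_1 = 1/(1+e^{-1.9800}) = 0.8787
P_2 = 1/(1+e^{-0.1160}) = 0.5290
P_3 = 1/(1+e^{-2.6860}) = 0.9362
E[score] = 0.8787 + 0.5290 + 0.9362 = 2.3438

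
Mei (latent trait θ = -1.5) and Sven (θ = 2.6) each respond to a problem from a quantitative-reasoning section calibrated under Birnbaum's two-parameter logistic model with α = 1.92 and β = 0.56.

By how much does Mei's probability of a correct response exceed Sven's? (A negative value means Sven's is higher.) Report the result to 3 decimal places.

-0.962

P(θ) = 1 / (1 + exp(−α(θ − β)))
P(Mei) = 0.0188  [exponent -3.9552]
P(Sven) = 0.9805  [exponent 3.9168]
Difference = 0.0188 − 0.9805 = -0.9617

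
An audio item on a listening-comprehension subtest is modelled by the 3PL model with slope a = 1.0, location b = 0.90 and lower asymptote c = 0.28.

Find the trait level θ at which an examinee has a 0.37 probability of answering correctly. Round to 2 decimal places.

-1.05

P(θ) = c + (1 − c) · 1 / (1 + exp(−a(θ − b)))
Remove guessing floor: (0.37 − 0.28)/(1 − 0.28) = 0.1250
logit = ln(0.1250/0.8750) = -1.9459
θ = b + logit/(a) = 0.90 + (-1.9459)/1.0000 = -1.0459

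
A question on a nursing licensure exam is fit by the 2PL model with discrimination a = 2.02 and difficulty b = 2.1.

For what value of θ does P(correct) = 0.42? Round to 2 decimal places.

P(θ) = 1 / (1 + exp(−a(θ − b)))
logit = ln(0.4200/0.5800) = -0.3228
θ = b + logit/(a) = 2.1 + (-0.3228)/2.0200 = 1.9402

1.94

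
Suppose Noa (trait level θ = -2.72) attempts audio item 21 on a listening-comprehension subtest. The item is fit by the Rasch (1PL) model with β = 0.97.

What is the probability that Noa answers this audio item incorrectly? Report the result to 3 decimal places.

P(θ) = 1 / (1 + exp(−(θ − β)))
Exponent: (-2.72 − 0.97) = -3.6900
1/(1 + e^{3.6900}) = 0.0244
P = 0.0244
P(incorrect) = 1 − 0.0244 = 0.9756

0.976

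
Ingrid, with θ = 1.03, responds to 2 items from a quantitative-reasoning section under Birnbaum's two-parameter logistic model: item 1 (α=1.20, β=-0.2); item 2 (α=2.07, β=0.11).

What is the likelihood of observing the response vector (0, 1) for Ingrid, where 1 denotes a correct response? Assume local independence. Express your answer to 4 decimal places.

P(θ) = 1 / (1 + exp(−α(θ − β)))
P_1 = 1/(1+e^{-1.4760}) = 0.8140
P_2 = 1/(1+e^{-1.9044}) = 0.8704
L = (1−P_1) × P_2 = 0.1860 × 0.8704 = 0.16192

0.1619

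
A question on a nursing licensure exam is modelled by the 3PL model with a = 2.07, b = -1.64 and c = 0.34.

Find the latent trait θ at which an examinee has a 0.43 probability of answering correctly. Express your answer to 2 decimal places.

-2.53

P(θ) = c + (1 − c) · 1 / (1 + exp(−a(θ − b)))
Remove guessing floor: (0.43 − 0.34)/(1 − 0.34) = 0.1364
logit = ln(0.1364/0.8636) = -1.8458
θ = b + logit/(a) = -1.64 + (-1.8458)/2.0700 = -2.5317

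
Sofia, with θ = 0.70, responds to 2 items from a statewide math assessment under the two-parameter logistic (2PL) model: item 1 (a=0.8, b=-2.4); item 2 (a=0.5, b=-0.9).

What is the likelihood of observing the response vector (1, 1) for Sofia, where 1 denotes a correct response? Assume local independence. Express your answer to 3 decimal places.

P(θ) = 1 / (1 + exp(−a(θ − b)))
P_1 = 1/(1+e^{-2.4800}) = 0.9227
P_2 = 1/(1+e^{-0.8000}) = 0.6900
L = P_1 × P_2 = 0.9227 × 0.6900 = 0.63666

0.637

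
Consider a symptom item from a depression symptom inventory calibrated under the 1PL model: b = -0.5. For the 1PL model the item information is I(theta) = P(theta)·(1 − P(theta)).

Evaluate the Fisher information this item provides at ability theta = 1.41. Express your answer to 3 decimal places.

P = 1/(1+e^{-1.9100}) = 0.8710
P(1−P) = 0.8710 × 0.1290 = 0.1123
I = P(1−P) = 0.11234

0.112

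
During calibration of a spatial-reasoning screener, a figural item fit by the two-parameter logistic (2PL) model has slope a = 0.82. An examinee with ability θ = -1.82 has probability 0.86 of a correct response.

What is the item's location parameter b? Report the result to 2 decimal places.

P(θ) = 1 / (1 + exp(−a(θ − b)))
logit(0.86) = ln(0.86/0.14) = 1.8153
b = θ − logit/(a) = -1.82 − 1.8153/0.8200 = -4.0338

-4.03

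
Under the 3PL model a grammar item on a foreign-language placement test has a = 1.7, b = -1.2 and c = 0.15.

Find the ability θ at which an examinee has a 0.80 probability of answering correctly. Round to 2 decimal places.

-0.51

P(θ) = c + (1 − c) · 1 / (1 + exp(−a(θ − b)))
Remove guessing floor: (0.80 − 0.15)/(1 − 0.15) = 0.7647
logit = ln(0.7647/0.2353) = 1.1787
θ = b + logit/(a) = -1.2 + 1.1787/1.7000 = -0.5067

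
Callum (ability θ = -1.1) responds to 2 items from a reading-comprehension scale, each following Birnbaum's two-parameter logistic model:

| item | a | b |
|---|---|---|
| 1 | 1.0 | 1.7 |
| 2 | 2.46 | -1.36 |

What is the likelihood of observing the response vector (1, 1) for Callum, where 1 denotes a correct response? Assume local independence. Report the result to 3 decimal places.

P(θ) = 1 / (1 + exp(−a(θ − b)))
P_1 = 1/(1+e^{2.8000}) = 0.0573
P_2 = 1/(1+e^{-0.6396}) = 0.6547
L = P_1 × P_2 = 0.0573 × 0.6547 = 0.03753

0.038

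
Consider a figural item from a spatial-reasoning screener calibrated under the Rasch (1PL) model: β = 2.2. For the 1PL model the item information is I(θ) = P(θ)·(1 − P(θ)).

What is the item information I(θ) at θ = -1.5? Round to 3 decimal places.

P = 1/(1+e^{3.7000}) = 0.0241
P(1−P) = 0.0241 × 0.9759 = 0.0235
I = P(1−P) = 0.02354

0.024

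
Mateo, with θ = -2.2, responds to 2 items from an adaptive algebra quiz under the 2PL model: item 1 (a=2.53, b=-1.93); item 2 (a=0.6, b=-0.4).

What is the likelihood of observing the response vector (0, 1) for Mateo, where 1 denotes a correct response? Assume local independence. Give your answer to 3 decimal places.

P(θ) = 1 / (1 + exp(−a(θ − b)))
P_1 = 1/(1+e^{0.6831}) = 0.3356
P_2 = 1/(1+e^{1.0800}) = 0.2535
L = (1−P_1) × P_2 = 0.6644 × 0.2535 = 0.16844

0.168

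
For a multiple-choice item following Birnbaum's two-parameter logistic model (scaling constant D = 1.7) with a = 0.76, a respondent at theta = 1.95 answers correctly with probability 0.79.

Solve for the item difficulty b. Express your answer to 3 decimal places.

0.925

P(theta) = 1 / (1 + exp(−D·a(theta − b)))
logit(0.79) = ln(0.79/0.21) = 1.3249
b = theta − logit/(1.7·a) = 1.95 − 1.3249/1.2920 = 0.9245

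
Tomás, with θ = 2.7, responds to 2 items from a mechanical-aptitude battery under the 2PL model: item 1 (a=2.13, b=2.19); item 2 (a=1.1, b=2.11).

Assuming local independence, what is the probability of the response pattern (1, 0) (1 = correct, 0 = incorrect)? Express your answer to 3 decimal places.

P(θ) = 1 / (1 + exp(−a(θ − b)))
P_1 = 1/(1+e^{-1.0863}) = 0.7477
P_2 = 1/(1+e^{-0.6490}) = 0.6568
L = P_1 × (1−P_2) = 0.7477 × 0.3432 = 0.25662

0.257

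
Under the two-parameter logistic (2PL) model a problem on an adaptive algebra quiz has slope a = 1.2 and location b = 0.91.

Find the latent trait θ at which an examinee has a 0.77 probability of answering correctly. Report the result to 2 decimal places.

P(θ) = 1 / (1 + exp(−a(θ − b)))
logit = ln(0.7700/0.2300) = 1.2083
θ = b + logit/(a) = 0.91 + 1.2083/1.2000 = 1.9169

1.92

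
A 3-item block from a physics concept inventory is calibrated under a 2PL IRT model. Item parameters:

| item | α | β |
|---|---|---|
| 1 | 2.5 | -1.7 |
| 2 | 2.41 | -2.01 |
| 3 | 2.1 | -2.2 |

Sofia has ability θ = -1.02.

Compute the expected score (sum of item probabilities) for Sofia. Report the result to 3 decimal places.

2.684

P(θ) = 1 / (1 + exp(−α(θ − β)))
P_1 = 1/(1+e^{-1.7000}) = 0.8455
P_2 = 1/(1+e^{-2.3859}) = 0.9157
P_3 = 1/(1+e^{-2.4780}) = 0.9226
E[score] = 0.8455 + 0.9157 + 0.9226 = 2.6839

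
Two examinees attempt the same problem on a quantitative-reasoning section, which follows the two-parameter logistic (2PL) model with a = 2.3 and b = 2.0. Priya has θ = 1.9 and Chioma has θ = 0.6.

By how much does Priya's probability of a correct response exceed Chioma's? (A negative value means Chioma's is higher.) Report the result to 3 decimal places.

0.404

P(θ) = 1 / (1 + exp(−a(θ − b)))
P(Priya) = 0.4428  [exponent -0.2300]
P(Chioma) = 0.0384  [exponent -3.2200]
Difference = 0.4428 − 0.0384 = 0.4043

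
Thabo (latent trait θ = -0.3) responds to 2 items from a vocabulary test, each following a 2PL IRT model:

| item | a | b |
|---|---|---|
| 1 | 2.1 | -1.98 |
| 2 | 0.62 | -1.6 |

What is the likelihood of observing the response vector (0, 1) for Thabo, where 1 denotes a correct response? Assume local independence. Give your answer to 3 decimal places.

0.020

P(θ) = 1 / (1 + exp(−a(θ − b)))
P_1 = 1/(1+e^{-3.5280}) = 0.9715
P_2 = 1/(1+e^{-0.8060}) = 0.6913
L = (1−P_1) × P_2 = 0.0285 × 0.6913 = 0.01972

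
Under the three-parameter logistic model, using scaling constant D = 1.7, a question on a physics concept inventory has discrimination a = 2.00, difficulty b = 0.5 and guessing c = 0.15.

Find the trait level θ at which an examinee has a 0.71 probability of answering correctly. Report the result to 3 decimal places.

0.694

P(θ) = c + (1 − c) · 1 / (1 + exp(−D·a(θ − b)))
Remove guessing floor: (0.71 − 0.15)/(1 − 0.15) = 0.6588
logit = ln(0.6588/0.3412) = 0.6581
θ = b + logit/(1.7·a) = 0.5 + 0.6581/3.4000 = 0.6935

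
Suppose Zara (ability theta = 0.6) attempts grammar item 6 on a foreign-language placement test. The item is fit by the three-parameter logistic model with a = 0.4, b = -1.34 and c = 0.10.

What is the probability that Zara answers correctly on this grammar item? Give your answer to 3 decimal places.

0.716

P(theta) = c + (1 − c) · 1 / (1 + exp(−a(theta − b)))
Exponent: 0.4 × (0.6 − (-1.34)) = 0.7760
1/(1 + e^{-0.7760}) = 0.6848
P = 0.10 + 0.90 × 0.6848 = 0.7163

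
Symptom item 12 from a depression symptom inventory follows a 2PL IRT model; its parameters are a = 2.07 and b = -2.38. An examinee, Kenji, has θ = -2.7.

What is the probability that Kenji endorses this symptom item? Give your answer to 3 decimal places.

0.340

P(θ) = 1 / (1 + exp(−a(θ − b)))
Exponent: 2.07 × (-2.7 − (-2.38)) = -0.6624
1/(1 + e^{0.6624}) = 0.3402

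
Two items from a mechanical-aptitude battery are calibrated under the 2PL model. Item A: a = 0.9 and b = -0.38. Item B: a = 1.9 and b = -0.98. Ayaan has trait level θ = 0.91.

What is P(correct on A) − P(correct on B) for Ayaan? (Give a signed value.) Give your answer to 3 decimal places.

P(θ) = 1 / (1 + exp(−a(θ − b)))
P_A = 0.7615
P_B = 0.9732
P_A − P_B = -0.2117

-0.212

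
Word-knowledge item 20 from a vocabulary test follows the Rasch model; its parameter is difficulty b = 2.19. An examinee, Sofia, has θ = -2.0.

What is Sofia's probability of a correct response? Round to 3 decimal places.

0.015

P(θ) = 1 / (1 + exp(−(θ − b)))
Exponent: (-2.0 − 2.19) = -4.1900
1/(1 + e^{4.1900}) = 0.0149
P = 0.0149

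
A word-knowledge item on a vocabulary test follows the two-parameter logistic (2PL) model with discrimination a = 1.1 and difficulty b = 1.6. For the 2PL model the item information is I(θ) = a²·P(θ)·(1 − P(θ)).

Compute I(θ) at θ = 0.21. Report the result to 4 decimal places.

0.1772

P = 1/(1+e^{1.5290}) = 0.1781
P(1−P) = 0.1781 × 0.8219 = 0.1464
I = a² × P(1−P) = 1.1² × 0.1464 = 0.17715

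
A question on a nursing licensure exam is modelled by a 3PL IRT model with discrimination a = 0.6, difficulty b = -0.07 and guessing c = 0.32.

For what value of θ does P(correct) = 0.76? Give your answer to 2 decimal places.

0.94

P(θ) = c + (1 − c) · 1 / (1 + exp(−a(θ − b)))
Remove guessing floor: (0.76 − 0.32)/(1 − 0.32) = 0.6471
logit = ln(0.6471/0.3529) = 0.6061
θ = b + logit/(a) = -0.07 + 0.6061/0.6000 = 0.9402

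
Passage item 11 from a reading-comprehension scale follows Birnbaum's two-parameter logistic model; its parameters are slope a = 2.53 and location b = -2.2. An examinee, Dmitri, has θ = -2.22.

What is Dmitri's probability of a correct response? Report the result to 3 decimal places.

0.487

P(θ) = 1 / (1 + exp(−a(θ − b)))
Exponent: 2.53 × (-2.22 − (-2.2)) = -0.0506
1/(1 + e^{0.0506}) = 0.4874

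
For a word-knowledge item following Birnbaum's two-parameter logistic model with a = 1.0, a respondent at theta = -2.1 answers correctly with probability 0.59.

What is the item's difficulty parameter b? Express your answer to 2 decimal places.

-2.46

P(theta) = 1 / (1 + exp(−a(theta − b)))
logit(0.59) = ln(0.59/0.41) = 0.3640
b = theta − logit/(a) = -2.1 − 0.3640/1.0000 = -2.4640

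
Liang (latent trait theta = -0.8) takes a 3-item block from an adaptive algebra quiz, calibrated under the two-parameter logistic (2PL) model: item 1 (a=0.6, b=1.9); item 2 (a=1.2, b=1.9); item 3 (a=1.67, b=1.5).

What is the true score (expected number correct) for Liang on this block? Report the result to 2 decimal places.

P(theta) = 1 / (1 + exp(−a(theta − b)))
P_1 = 1/(1+e^{1.6200}) = 0.1652
P_2 = 1/(1+e^{3.2400}) = 0.0377
P_3 = 1/(1+e^{3.8410}) = 0.0210
E[score] = 0.1652 + 0.0377 + 0.0210 = 0.2239

0.22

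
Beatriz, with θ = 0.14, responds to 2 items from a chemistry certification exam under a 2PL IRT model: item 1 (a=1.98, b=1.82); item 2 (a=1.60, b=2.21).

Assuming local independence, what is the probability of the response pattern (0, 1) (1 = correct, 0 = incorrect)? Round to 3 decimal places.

P(θ) = 1 / (1 + exp(−a(θ − b)))
P_1 = 1/(1+e^{3.3264}) = 0.0347
P_2 = 1/(1+e^{3.3120}) = 0.0352
L = (1−P_1) × P_2 = 0.9653 × 0.0352 = 0.03394

0.034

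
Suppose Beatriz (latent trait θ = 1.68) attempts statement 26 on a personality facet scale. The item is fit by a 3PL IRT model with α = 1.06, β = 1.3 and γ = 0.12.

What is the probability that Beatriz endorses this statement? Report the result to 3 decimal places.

P(θ) = γ + (1 − γ) · 1 / (1 + exp(−α(θ − β)))
Exponent: 1.06 × (1.68 − 1.3) = 0.4028
1/(1 + e^{-0.4028}) = 0.5994
P = 0.12 + 0.88 × 0.5994 = 0.6474

0.647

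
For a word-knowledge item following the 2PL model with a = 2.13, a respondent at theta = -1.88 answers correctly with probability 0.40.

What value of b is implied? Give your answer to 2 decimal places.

-1.69

P(theta) = 1 / (1 + exp(−a(theta − b)))
logit(0.40) = ln(0.40/0.60) = -0.4055
b = theta − logit/(a) = -1.88 − (-0.4055)/2.1300 = -1.6896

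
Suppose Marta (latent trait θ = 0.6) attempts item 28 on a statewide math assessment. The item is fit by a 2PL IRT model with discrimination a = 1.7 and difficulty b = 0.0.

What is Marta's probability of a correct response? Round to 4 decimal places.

P(θ) = 1 / (1 + exp(−a(θ − b)))
Exponent: 1.7 × (0.6 − 0.0) = 1.0200
1/(1 + e^{-1.0200}) = 0.7350

0.7350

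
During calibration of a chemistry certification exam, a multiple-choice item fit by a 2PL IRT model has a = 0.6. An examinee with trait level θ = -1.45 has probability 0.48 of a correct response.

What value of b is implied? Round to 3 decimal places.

P(θ) = 1 / (1 + exp(−a(θ − b)))
logit(0.48) = ln(0.48/0.52) = -0.0800
b = θ − logit/(a) = -1.45 − (-0.0800)/0.6000 = -1.3166

-1.317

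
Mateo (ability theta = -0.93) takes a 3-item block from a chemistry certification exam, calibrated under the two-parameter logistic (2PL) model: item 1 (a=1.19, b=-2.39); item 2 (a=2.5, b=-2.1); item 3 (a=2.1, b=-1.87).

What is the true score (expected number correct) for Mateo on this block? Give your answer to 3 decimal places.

2.677

P(theta) = 1 / (1 + exp(−a(theta − b)))
P_1 = 1/(1+e^{-1.7374}) = 0.8504
P_2 = 1/(1+e^{-2.9250}) = 0.9491
P_3 = 1/(1+e^{-1.9740}) = 0.8780
E[score] = 0.8504 + 0.9491 + 0.8780 = 2.6775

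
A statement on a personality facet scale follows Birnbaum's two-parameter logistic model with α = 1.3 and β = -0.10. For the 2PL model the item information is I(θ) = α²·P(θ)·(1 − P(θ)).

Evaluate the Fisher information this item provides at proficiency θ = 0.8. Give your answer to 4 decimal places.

0.3055

P = 1/(1+e^{-1.1700}) = 0.7631
P(1−P) = 0.7631 × 0.2369 = 0.1808
I = α² × P(1−P) = 1.3² × 0.1808 = 0.30548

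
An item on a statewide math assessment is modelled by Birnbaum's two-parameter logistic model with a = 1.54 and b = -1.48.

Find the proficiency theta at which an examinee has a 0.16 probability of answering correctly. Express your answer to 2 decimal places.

P(theta) = 1 / (1 + exp(−a(theta − b)))
logit = ln(0.1600/0.8400) = -1.6582
theta = b + logit/(a) = -1.48 + (-1.6582)/1.5400 = -2.5568

-2.56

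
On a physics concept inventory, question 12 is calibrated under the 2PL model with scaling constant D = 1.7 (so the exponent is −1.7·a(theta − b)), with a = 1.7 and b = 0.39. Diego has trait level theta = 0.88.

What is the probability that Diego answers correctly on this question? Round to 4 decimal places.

P(theta) = 1 / (1 + exp(−D·a(theta − b)))
Exponent: 1.7 × 1.7 × (0.88 − 0.39) = 1.4161
1/(1 + e^{-1.4161}) = 0.8047
P = 0.8047

0.8047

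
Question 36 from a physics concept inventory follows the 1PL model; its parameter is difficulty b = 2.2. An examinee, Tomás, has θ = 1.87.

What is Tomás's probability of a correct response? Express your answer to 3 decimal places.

0.418

P(θ) = 1 / (1 + exp(−(θ − b)))
Exponent: (1.87 − 2.2) = -0.3300
1/(1 + e^{0.3300}) = 0.4182
P = 0.4182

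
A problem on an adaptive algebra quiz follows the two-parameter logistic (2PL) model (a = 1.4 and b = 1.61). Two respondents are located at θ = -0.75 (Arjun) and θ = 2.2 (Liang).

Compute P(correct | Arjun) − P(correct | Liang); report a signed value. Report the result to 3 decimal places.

-0.660

P(θ) = 1 / (1 + exp(−a(θ − b)))
P(Arjun) = 0.0354  [exponent -3.3040]
P(Liang) = 0.6955  [exponent 0.8260]
Difference = 0.0354 − 0.6955 = -0.6601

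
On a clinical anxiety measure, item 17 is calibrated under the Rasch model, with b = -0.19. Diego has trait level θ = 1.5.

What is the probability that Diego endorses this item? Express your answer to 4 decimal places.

0.8442

P(θ) = 1 / (1 + exp(−(θ − b)))
Exponent: (1.5 − (-0.19)) = 1.6900
1/(1 + e^{-1.6900}) = 0.8442
P = 0.8442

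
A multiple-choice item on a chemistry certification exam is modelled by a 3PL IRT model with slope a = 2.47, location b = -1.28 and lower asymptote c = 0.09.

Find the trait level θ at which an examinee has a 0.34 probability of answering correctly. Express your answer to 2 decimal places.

P(θ) = c + (1 − c) · 1 / (1 + exp(−a(θ − b)))
Remove guessing floor: (0.34 − 0.09)/(1 − 0.09) = 0.2747
logit = ln(0.2747/0.7253) = -0.9708
θ = b + logit/(a) = -1.28 + (-0.9708)/2.4700 = -1.6730

-1.67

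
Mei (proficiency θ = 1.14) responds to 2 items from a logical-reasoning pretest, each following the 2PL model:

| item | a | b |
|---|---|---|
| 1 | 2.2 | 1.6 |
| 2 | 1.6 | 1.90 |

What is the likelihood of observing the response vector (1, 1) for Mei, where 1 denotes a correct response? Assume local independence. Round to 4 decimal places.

P(θ) = 1 / (1 + exp(−a(θ − b)))
P_1 = 1/(1+e^{1.0120}) = 0.2666
P_2 = 1/(1+e^{1.2160}) = 0.2286
L = P_1 × P_2 = 0.2666 × 0.2286 = 0.06095

0.0610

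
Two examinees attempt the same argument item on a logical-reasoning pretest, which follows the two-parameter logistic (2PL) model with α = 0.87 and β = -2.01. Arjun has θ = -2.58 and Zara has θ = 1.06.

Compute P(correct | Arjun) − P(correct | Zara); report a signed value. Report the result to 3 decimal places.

P(θ) = 1 / (1 + exp(−α(θ − β)))
P(Arjun) = 0.3785  [exponent -0.4959]
P(Zara) = 0.9353  [exponent 2.6709]
Difference = 0.3785 − 0.9353 = -0.5568

-0.557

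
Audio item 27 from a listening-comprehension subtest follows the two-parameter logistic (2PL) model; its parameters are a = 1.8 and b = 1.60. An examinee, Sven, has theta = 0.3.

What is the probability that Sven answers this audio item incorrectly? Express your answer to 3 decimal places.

0.912

P(theta) = 1 / (1 + exp(−a(theta − b)))
Exponent: 1.8 × (0.3 − 1.60) = -2.3400
1/(1 + e^{2.3400}) = 0.0879
P(incorrect) = 1 − 0.0879 = 0.9121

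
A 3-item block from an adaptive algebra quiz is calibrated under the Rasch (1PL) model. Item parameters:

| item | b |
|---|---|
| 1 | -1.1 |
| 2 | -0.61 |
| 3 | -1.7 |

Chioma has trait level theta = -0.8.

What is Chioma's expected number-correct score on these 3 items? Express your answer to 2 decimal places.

1.74

P(theta) = 1 / (1 + exp(−(theta − b)))
P_1 = 1/(1+e^{-0.3000}) = 0.5744
P_2 = 1/(1+e^{0.1900}) = 0.4526
P_3 = 1/(1+e^{-0.9000}) = 0.7109
E[score] = 0.5744 + 0.4526 + 0.7109 = 1.7380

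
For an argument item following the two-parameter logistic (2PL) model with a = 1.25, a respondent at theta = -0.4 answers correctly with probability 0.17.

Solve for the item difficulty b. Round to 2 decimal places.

P(theta) = 1 / (1 + exp(−a(theta − b)))
logit(0.17) = ln(0.17/0.83) = -1.5856
b = theta − logit/(a) = -0.4 − (-1.5856)/1.2500 = 0.8685

0.87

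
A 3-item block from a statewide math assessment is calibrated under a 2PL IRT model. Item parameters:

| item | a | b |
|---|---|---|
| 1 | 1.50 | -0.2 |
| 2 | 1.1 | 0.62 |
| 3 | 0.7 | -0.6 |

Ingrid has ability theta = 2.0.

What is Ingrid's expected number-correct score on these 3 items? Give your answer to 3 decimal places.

2.645

P(theta) = 1 / (1 + exp(−a(theta − b)))
P_1 = 1/(1+e^{-3.3000}) = 0.9644
P_2 = 1/(1+e^{-1.5180}) = 0.8202
P_3 = 1/(1+e^{-1.8200}) = 0.8606
E[score] = 0.9644 + 0.8202 + 0.8606 = 2.6452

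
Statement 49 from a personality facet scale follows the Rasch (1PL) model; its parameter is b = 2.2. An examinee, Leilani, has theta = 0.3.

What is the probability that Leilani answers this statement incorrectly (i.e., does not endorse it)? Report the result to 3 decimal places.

0.870

P(theta) = 1 / (1 + exp(−(theta − b)))
Exponent: (0.3 − 2.2) = -1.9000
1/(1 + e^{1.9000}) = 0.1301
P = 0.1301
P(incorrect) = 1 − 0.1301 = 0.8699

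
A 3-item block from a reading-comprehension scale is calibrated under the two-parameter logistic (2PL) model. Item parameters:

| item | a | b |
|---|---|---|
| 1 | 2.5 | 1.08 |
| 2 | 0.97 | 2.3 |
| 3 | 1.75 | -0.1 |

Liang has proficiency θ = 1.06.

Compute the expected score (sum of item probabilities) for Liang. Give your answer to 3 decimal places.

P(θ) = 1 / (1 + exp(−a(θ − b)))
P_1 = 1/(1+e^{0.0500}) = 0.4875
P_2 = 1/(1+e^{1.2028}) = 0.2310
P_3 = 1/(1+e^{-2.0300}) = 0.8839
E[score] = 0.4875 + 0.2310 + 0.8839 = 1.6024

1.602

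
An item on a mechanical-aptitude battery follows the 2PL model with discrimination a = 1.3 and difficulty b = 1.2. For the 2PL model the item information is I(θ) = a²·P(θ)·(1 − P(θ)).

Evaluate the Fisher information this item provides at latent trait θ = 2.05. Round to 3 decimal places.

P = 1/(1+e^{-1.1050}) = 0.7512
P(1−P) = 0.7512 × 0.2488 = 0.1869
I = a² × P(1−P) = 1.3² × 0.1869 = 0.31586

0.316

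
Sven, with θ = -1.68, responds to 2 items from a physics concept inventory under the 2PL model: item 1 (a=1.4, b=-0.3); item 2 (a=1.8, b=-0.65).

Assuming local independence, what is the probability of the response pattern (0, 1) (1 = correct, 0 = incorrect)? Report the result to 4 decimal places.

0.1183

P(θ) = 1 / (1 + exp(−a(θ − b)))
P_1 = 1/(1+e^{1.9320}) = 0.1265
P_2 = 1/(1+e^{1.8540}) = 0.1354
L = (1−P_1) × P_2 = 0.8735 × 0.1354 = 0.11827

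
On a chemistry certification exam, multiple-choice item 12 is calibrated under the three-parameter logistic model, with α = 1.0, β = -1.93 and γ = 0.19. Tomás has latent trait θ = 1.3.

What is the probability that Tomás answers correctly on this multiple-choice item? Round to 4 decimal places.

0.9692

P(θ) = γ + (1 − γ) · 1 / (1 + exp(−α(θ − β)))
Exponent: 1.0 × (1.3 − (-1.93)) = 3.2300
1/(1 + e^{-3.2300}) = 0.9619
P = 0.19 + 0.81 × 0.9619 = 0.9692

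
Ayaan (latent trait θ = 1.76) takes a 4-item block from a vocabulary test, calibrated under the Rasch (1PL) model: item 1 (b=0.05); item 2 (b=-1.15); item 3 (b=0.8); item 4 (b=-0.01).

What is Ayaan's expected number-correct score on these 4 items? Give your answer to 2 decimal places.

3.37

P(θ) = 1 / (1 + exp(−(θ − b)))
P_1 = 1/(1+e^{-1.7100}) = 0.8468
P_2 = 1/(1+e^{-2.9100}) = 0.9483
P_3 = 1/(1+e^{-0.9600}) = 0.7231
P_4 = 1/(1+e^{-1.7700}) = 0.8545
E[score] = 0.8468 + 0.9483 + 0.7231 + 0.8545 = 3.3728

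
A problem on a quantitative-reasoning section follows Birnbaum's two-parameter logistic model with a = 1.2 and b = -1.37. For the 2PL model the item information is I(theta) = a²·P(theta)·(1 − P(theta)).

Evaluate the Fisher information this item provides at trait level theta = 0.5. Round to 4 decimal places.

P = 1/(1+e^{-2.2440}) = 0.9041
P(1−P) = 0.9041 × 0.0959 = 0.0867
I = a² × P(1−P) = 1.2² × 0.0867 = 0.12482

0.1248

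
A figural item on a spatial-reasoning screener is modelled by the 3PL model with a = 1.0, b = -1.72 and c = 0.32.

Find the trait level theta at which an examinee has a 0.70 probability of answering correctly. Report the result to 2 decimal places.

P(theta) = c + (1 − c) · 1 / (1 + exp(−a(theta − b)))
Remove guessing floor: (0.70 − 0.32)/(1 − 0.32) = 0.5588
logit = ln(0.5588/0.4412) = 0.2364
theta = b + logit/(a) = -1.72 + 0.2364/1.0000 = -1.4836

-1.48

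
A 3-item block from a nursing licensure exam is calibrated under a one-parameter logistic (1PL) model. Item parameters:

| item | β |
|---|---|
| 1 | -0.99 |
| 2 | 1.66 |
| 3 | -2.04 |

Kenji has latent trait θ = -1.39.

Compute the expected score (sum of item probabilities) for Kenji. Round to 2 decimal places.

1.10

P(θ) = 1 / (1 + exp(−(θ − β)))
P_1 = 1/(1+e^{0.4000}) = 0.4013
P_2 = 1/(1+e^{3.0500}) = 0.0452
P_3 = 1/(1+e^{-0.6500}) = 0.6570
E[score] = 0.4013 + 0.0452 + 0.6570 = 1.1035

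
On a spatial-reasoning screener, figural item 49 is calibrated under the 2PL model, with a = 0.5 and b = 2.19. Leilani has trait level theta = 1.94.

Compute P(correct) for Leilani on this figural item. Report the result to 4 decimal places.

P(theta) = 1 / (1 + exp(−a(theta − b)))
Exponent: 0.5 × (1.94 − 2.19) = -0.1250
1/(1 + e^{0.1250}) = 0.4688

0.4688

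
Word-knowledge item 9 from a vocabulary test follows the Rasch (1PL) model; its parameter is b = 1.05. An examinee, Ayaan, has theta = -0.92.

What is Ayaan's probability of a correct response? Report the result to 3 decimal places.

P(theta) = 1 / (1 + exp(−(theta − b)))
Exponent: (-0.92 − 1.05) = -1.9700
1/(1 + e^{1.9700}) = 0.1224
P = 0.1224

0.122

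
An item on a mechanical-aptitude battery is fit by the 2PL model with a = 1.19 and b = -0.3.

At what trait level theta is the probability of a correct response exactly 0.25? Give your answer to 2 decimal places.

-1.22

P(theta) = 1 / (1 + exp(−a(theta − b)))
logit = ln(0.2500/0.7500) = -1.0986
theta = b + logit/(a) = -0.3 + (-1.0986)/1.1900 = -1.2232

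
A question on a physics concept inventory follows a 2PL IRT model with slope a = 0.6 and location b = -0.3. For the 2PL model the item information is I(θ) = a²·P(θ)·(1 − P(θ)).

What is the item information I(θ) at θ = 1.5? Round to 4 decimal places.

P = 1/(1+e^{-1.0800}) = 0.7465
P(1−P) = 0.7465 × 0.2535 = 0.1892
I = a² × P(1−P) = 0.6² × 0.1892 = 0.06813

0.0681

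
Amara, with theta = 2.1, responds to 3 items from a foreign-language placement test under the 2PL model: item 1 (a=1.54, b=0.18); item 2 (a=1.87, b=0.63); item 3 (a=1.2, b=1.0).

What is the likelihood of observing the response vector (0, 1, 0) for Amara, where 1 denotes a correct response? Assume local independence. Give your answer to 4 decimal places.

0.0098

P(theta) = 1 / (1 + exp(−a(theta − b)))
P_1 = 1/(1+e^{-2.9568}) = 0.9506
P_2 = 1/(1+e^{-2.7489}) = 0.9399
P_3 = 1/(1+e^{-1.3200}) = 0.7892
L = (1−P_1) × P_2 × (1−P_3) = 0.0494 × 0.9399 × 0.2108 = 0.00979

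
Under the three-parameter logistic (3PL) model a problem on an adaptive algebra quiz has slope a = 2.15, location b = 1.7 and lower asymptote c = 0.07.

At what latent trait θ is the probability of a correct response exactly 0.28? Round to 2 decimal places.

P(θ) = c + (1 − c) · 1 / (1 + exp(−a(θ − b)))
Remove guessing floor: (0.28 − 0.07)/(1 − 0.07) = 0.2258
logit = ln(0.2258/0.7742) = -1.2321
θ = b + logit/(a) = 1.7 + (-1.2321)/2.1500 = 1.1269

1.13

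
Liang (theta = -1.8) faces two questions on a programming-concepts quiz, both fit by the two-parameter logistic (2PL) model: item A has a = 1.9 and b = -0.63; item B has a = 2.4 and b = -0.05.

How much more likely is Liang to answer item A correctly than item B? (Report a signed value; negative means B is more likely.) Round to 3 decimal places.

0.083

P(theta) = 1 / (1 + exp(−a(theta − b)))
P_A = 0.0977
P_B = 0.0148
P_A − P_B = 0.0829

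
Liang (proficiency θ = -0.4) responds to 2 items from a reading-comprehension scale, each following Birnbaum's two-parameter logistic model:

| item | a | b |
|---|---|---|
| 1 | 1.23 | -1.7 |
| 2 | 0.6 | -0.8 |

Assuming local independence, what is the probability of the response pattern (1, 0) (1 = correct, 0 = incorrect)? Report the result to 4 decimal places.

P(θ) = 1 / (1 + exp(−a(θ − b)))
P_1 = 1/(1+e^{-1.5990}) = 0.8319
P_2 = 1/(1+e^{-0.2400}) = 0.5597
L = P_1 × (1−P_2) = 0.8319 × 0.4403 = 0.36626

0.3663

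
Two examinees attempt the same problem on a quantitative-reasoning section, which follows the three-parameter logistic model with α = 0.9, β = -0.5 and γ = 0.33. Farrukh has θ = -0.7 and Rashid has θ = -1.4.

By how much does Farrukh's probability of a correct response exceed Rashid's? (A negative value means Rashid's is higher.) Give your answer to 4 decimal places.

0.0986

P(θ) = γ + (1 − γ) · 1 / (1 + exp(−α(θ − β)))
P(Farrukh) = 0.6349  [exponent -0.1800]
P(Rashid) = 0.5363  [exponent -0.8100]
Difference = 0.6349 − 0.5363 = 0.0986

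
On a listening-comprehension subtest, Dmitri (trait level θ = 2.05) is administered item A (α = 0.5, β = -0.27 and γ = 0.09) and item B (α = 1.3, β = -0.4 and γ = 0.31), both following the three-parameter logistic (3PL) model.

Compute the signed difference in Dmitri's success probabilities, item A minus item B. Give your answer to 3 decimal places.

P(θ) = γ + (1 − γ) · 1 / (1 + exp(−α(θ − β)))
P_A = 0.7828
P_B = 0.9726
P_A − P_B = -0.1898

-0.190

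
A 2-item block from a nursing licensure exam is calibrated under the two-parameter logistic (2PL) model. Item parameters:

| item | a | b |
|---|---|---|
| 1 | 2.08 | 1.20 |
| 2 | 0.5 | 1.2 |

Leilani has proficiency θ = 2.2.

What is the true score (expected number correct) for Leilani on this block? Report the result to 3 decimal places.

P(θ) = 1 / (1 + exp(−a(θ − b)))
P_1 = 1/(1+e^{-2.0800}) = 0.8889
P_2 = 1/(1+e^{-0.5000}) = 0.6225
E[score] = 0.8889 + 0.6225 = 1.5114

1.511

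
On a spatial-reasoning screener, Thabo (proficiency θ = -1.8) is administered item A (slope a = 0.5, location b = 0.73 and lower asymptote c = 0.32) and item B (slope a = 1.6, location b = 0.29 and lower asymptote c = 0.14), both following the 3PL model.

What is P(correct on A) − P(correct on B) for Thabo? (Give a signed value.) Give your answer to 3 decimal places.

0.300

P(θ) = c + (1 − c) · 1 / (1 + exp(−a(θ − b)))
P_A = 0.4697
P_B = 0.1693
P_A − P_B = 0.3004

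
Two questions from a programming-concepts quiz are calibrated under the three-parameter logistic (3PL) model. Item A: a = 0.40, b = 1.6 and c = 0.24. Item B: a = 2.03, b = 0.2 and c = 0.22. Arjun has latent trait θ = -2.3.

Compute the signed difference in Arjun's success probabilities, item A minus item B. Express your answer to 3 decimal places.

P(θ) = c + (1 − c) · 1 / (1 + exp(−a(θ − b)))
P_A = 0.3720
P_B = 0.2248
P_A − P_B = 0.1471

0.147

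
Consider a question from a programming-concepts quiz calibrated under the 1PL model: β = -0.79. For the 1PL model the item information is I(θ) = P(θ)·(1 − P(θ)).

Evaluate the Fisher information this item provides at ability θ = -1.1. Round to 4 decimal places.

0.2441

P = 1/(1+e^{0.3100}) = 0.4231
P(1−P) = 0.4231 × 0.5769 = 0.2441
I = P(1−P) = 0.24409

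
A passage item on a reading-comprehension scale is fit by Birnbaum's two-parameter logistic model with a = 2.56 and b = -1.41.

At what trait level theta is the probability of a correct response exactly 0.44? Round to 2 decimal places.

P(theta) = 1 / (1 + exp(−a(theta − b)))
logit = ln(0.4400/0.5600) = -0.2412
theta = b + logit/(a) = -1.41 + (-0.2412)/2.5600 = -1.5042

-1.50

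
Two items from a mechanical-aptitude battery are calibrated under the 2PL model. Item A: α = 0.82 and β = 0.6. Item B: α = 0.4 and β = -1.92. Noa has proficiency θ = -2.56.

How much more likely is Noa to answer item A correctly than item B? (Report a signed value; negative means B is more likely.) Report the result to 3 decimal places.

P(θ) = 1 / (1 + exp(−α(θ − β)))
P_A = 0.0697
P_B = 0.4363
P_A − P_B = -0.3666

-0.367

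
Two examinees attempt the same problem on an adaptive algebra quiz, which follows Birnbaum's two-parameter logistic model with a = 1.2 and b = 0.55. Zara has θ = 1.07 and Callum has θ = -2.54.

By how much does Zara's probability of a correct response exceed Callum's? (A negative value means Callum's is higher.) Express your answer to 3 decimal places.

P(θ) = 1 / (1 + exp(−a(θ − b)))
P(Zara) = 0.6511  [exponent 0.6240]
P(Callum) = 0.0239  [exponent -3.7080]
Difference = 0.6511 − 0.0239 = 0.6272

0.627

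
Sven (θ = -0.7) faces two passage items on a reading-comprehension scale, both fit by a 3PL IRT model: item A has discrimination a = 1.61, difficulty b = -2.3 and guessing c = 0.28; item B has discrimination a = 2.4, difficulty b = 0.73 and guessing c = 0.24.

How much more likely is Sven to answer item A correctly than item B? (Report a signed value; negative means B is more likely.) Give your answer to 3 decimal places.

0.685

P(θ) = c + (1 − c) · 1 / (1 + exp(−a(θ − b)))
P_A = 0.9491
P_B = 0.2638
P_A − P_B = 0.6853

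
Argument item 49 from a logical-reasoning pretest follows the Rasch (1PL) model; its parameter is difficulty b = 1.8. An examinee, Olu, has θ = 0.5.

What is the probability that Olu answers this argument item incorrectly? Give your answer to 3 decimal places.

P(θ) = 1 / (1 + exp(−(θ − b)))
Exponent: (0.5 − 1.8) = -1.3000
1/(1 + e^{1.3000}) = 0.2142
P = 0.2142
P(incorrect) = 1 − 0.2142 = 0.7858

0.786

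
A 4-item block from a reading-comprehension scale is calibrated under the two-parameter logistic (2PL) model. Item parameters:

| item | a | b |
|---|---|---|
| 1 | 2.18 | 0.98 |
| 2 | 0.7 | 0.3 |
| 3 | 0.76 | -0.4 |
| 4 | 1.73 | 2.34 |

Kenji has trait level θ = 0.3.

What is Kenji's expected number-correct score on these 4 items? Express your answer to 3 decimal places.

1.344

P(θ) = 1 / (1 + exp(−a(θ − b)))
P_1 = 1/(1+e^{1.4824}) = 0.1851
P_2 = 1/(1+e^{0.0000}) = 0.5000
P_3 = 1/(1+e^{-0.5320}) = 0.6299
P_4 = 1/(1+e^{3.5292}) = 0.0285
E[score] = 0.1851 + 0.5000 + 0.6299 + 0.0285 = 1.3435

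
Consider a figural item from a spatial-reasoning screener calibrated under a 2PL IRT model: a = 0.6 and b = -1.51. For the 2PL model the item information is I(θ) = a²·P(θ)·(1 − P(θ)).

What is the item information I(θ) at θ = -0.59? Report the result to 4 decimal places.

0.0835

P = 1/(1+e^{-0.5520}) = 0.6346
P(1−P) = 0.6346 × 0.3654 = 0.2319
I = a² × P(1−P) = 0.6² × 0.2319 = 0.08348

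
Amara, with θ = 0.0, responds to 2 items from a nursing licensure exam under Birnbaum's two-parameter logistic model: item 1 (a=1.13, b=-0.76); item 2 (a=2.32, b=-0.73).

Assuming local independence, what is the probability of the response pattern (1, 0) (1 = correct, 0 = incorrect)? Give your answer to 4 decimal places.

P(θ) = 1 / (1 + exp(−a(θ − b)))
P_1 = 1/(1+e^{-0.8588}) = 0.7024
P_2 = 1/(1+e^{-1.6936}) = 0.8447
L = P_1 × (1−P_2) = 0.7024 × 0.1553 = 0.10909

0.1091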